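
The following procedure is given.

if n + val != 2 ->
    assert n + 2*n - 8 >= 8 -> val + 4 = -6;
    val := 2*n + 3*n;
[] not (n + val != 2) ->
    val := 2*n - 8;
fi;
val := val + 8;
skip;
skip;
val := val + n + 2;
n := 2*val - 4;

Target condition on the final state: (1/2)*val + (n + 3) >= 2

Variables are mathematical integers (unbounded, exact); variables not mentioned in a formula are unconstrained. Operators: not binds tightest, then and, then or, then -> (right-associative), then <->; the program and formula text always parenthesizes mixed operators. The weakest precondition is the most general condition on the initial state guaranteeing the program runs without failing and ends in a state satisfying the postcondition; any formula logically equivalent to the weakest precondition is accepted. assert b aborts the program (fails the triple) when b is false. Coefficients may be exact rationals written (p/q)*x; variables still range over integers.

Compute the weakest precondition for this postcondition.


Working backward. After the program, the postcondition (1/2)*val + (n + 3) >= 2 must hold; in canonical form it is n + (1/2)*val >= -1.
Before n := 2*val - 4: (5/2)*val >= 3
Before val := val + n + 2: (5/2)*n + (5/2)*val >= -2
Before skip: (5/2)*n + (5/2)*val >= -2
Before skip: (5/2)*n + (5/2)*val >= -2
Before val := val + 8: (5/2)*n + (5/2)*val >= -22
Then branch requires (3*n >= 16 -> val = -10) and 15*n >= -22; else branch requires (15/2)*n >= -2.
Before the if: (n + val != 2 -> ((3*n >= 16 -> val = -10) and 15*n >= -22)) and ((not (n + val != 2)) -> (15/2)*n >= -2)
Answer: WP = (n + val != 2 -> ((3*n >= 16 -> val = -10) and 15*n >= -22)) and ((not (n + val != 2)) -> (15/2)*n >= -2)


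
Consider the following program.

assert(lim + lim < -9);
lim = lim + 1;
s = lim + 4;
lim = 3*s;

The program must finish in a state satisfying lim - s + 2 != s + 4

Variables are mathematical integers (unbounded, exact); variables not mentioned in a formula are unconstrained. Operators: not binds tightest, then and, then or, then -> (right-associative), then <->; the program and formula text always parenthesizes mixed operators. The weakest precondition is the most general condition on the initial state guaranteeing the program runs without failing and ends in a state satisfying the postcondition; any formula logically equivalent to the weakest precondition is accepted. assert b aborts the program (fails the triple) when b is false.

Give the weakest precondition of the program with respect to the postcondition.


Working backward. After the program, the postcondition lim - s + 2 != s + 4 must hold; in canonical form it is lim != 2*s + 2.
Before lim := 3*s: s != 2
Before s := lim + 4: lim != -2
Before lim := lim + 1: lim != -3
Before assert lim + lim < -9: 2*lim < -9 and lim != -3
Answer: WP = 2*lim < -9 and lim != -3


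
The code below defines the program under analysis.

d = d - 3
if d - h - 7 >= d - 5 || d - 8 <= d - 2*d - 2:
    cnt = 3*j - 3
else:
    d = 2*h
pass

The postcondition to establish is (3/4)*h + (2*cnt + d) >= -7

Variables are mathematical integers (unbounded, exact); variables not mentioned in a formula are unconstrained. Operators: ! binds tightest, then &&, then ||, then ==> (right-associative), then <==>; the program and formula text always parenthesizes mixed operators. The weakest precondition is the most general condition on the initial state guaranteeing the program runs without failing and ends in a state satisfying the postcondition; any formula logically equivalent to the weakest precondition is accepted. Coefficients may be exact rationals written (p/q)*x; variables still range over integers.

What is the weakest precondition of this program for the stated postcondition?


Working backward. After the program, the postcondition (3/4)*h + (2*cnt + d) >= -7 must hold; in canonical form it is 2*cnt + d + (3/4)*h >= -7.
Before skip: 2*cnt + d + (3/4)*h >= -7
Then branch requires d + (3/4)*h + 6*j >= -1; else branch requires 2*cnt + (11/4)*h >= -7.
Before the if: ((h <= -2 || 2*d <= 6) ==> d + (3/4)*h + 6*j >= -1) && ((!(h <= -2 || 2*d <= 6)) ==> 2*cnt + (11/4)*h >= -7)
Before d := d - 3: ((h <= -2 || 2*d <= 12) ==> d + (3/4)*h + 6*j >= 2) && ((!(h <= -2 || 2*d <= 12)) ==> 2*cnt + (11/4)*h >= -7)
Answer: WP = ((h <= -2 || 2*d <= 12) ==> d + (3/4)*h + 6*j >= 2) && ((!(h <= -2 || 2*d <= 12)) ==> 2*cnt + (11/4)*h >= -7)


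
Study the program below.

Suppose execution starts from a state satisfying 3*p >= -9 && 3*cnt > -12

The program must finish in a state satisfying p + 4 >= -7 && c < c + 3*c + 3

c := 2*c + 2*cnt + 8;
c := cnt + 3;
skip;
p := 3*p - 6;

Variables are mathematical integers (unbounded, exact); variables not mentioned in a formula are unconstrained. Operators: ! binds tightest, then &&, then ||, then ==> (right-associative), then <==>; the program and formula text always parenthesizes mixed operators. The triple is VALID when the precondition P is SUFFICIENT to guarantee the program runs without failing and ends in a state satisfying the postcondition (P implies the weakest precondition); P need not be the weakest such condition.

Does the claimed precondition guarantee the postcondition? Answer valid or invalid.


Working backward. After the program, the postcondition p + 4 >= -7 && c < c + 3*c + 3 must hold; in canonical form it is p >= -11 && 3*c > -3.
Before p := 3*p - 6: 3*p >= -5 && 3*c > -3
Before skip: 3*p >= -5 && 3*c > -3
Before c := cnt + 3: 3*p >= -5 && 3*cnt > -12
Before c := 2*c + 2*cnt + 8: 3*p >= -5 && 3*cnt > -12
The weakest precondition is 3*p >= -5 && 3*cnt > -12.
Check whether 3*p >= -9 && 3*cnt > -12 implies it.
Countermodel: at the initial state cnt = -3, p = -3, the precondition holds but the weakest precondition fails.
Answer: invalid


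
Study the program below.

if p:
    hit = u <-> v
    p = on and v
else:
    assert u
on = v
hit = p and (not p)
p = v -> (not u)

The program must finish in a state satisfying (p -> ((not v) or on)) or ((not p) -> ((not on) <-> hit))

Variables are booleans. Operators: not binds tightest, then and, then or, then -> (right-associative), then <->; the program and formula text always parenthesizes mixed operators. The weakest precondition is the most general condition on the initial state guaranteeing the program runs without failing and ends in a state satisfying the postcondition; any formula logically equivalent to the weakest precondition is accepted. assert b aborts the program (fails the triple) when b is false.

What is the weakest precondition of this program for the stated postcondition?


Working backward. After the program, (p -> ((not v) or on)) or ((not p) -> ((not on) <-> hit)) must hold.
Before p := v -> (not u): ((v -> (not u)) -> ((not v) or on)) or ((not (v -> (not u))) -> ((not on) <-> hit))
Before hit := p and (not p): ((v -> (not u)) -> ((not v) or on)) or ((not (v -> (not u))) -> on)
Before on := v: true
Then branch requires true; else branch requires u.
Before the if: (not p) -> u
Answer: WP = (not p) -> u


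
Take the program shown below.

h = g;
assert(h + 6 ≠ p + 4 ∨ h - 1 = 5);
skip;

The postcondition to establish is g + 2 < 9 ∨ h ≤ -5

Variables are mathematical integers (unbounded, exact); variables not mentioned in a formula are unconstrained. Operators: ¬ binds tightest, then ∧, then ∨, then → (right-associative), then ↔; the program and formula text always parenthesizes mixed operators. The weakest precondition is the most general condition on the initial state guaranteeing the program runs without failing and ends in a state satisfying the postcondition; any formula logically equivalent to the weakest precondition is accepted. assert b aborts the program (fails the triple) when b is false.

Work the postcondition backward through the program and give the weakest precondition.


Working backward. After the program, the postcondition g + 2 < 9 ∨ h ≤ -5 must hold; in canonical form it is g < 7 ∨ h ≤ -5.
Before skip: g < 7 ∨ h ≤ -5
Before assert h + 6 ≠ p + 4 ∨ h - 1 = 5: (h ≠ p - 2 ∨ h = 6) ∧ (g < 7 ∨ h ≤ -5)
Before h := g: (g ≠ p - 2 ∨ g = 6) ∧ (g < 7 ∨ g ≤ -5)
Answer: WP = (g ≠ p - 2 ∨ g = 6) ∧ (g < 7 ∨ g ≤ -5)


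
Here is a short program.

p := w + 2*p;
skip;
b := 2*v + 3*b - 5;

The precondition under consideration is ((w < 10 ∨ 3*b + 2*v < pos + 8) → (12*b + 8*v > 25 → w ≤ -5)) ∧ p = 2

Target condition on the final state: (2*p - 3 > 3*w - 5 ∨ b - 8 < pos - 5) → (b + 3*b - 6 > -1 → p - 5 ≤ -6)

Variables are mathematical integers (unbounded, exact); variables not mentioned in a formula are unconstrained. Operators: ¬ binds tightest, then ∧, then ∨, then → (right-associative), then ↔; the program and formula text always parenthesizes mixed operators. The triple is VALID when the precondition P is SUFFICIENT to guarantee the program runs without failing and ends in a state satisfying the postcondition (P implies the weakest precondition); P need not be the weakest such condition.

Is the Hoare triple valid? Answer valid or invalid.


Working backward. After the program, the postcondition (2*p - 3 > 3*w - 5 ∨ b - 8 < pos - 5) → (b + 3*b - 6 > -1 → p - 5 ≤ -6) must hold; in canonical form it is (2*p > 3*w - 2 ∨ b < pos + 3) → (4*b > 5 → p ≤ -1).
Before b := 2*v + 3*b - 5: (2*p > 3*w - 2 ∨ 3*b + 2*v < pos + 8) → (12*b + 8*v > 25 → p ≤ -1)
Before skip: (2*p > 3*w - 2 ∨ 3*b + 2*v < pos + 8) → (12*b + 8*v > 25 → p ≤ -1)
Before p := w + 2*p: (4*p > w - 2 ∨ 3*b + 2*v < pos + 8) → (12*b + 8*v > 25 → 2*p + w ≤ -1)
The weakest precondition is (4*p > w - 2 ∨ 3*b + 2*v < pos + 8) → (12*b + 8*v > 25 → 2*p + w ≤ -1).
Check whether ((w < 10 ∨ 3*b + 2*v < pos + 8) → (12*b + 8*v > 25 → w ≤ -5)) ∧ p = 2 implies it.
Every state satisfying the precondition satisfies the weakest precondition: the implication holds.
Answer: valid


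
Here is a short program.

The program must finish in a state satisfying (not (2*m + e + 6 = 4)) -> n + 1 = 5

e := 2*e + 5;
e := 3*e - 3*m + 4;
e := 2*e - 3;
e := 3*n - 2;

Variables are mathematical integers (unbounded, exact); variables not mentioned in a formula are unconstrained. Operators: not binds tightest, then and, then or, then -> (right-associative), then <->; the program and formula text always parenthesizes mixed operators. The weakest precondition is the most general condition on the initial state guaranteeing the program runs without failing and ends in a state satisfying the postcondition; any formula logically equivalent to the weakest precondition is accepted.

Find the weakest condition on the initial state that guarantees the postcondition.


Working backward. After the program, the postcondition (not (2*m + e + 6 = 4)) -> n + 1 = 5 must hold; in canonical form it is (not (e + 2*m = -2)) -> n = 4.
Before e := 3*n - 2: (not (2*m + 3*n = 0)) -> n = 4
Before e := 2*e - 3: (not (2*m + 3*n = 0)) -> n = 4
Before e := 3*e - 3*m + 4: (not (2*m + 3*n = 0)) -> n = 4
Before e := 2*e + 5: (not (2*m + 3*n = 0)) -> n = 4
Answer: WP = (not (2*m + 3*n = 0)) -> n = 4


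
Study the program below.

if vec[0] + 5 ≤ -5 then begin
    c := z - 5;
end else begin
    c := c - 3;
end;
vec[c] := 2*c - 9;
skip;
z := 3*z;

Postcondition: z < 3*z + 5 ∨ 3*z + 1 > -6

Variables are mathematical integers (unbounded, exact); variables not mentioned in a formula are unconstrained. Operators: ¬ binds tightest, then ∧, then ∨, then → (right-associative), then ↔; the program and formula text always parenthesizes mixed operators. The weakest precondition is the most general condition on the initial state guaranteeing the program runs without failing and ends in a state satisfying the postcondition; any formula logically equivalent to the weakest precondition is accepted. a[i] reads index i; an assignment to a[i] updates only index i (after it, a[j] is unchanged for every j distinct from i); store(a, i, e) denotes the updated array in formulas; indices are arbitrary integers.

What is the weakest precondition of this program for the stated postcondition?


Working backward. After the program, the postcondition z < 3*z + 5 ∨ 3*z + 1 > -6 must hold; in canonical form it is 2*z > -5 ∨ 3*z > -7.
Before z := 3*z: 6*z > -5 ∨ 9*z > -7
Before skip: 6*z > -5 ∨ 9*z > -7
Before vec[c] := 2*c - 9: 6*z > -5 ∨ 9*z > -7
Then branch requires 6*z > -5 ∨ 9*z > -7; else branch requires 6*z > -5 ∨ 9*z > -7.
Before the if: (vec[0] ≤ -10 → (6*z > -5 ∨ 9*z > -7)) ∧ ((¬(vec[0] ≤ -10)) → (6*z > -5 ∨ 9*z > -7))
Answer: WP = (vec[0] ≤ -10 → (6*z > -5 ∨ 9*z > -7)) ∧ ((¬(vec[0] ≤ -10)) → (6*z > -5 ∨ 9*z > -7))


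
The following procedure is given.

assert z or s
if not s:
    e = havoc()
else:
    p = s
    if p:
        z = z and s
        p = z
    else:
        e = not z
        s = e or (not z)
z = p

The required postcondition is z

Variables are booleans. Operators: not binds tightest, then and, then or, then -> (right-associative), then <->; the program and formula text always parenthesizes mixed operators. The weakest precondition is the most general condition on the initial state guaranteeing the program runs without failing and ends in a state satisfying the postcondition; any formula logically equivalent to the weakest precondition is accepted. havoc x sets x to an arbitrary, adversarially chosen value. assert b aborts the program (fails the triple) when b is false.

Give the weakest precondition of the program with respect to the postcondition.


Working backward. After the program, z must hold.
Before z := p: p
Then branch requires p; else branch requires (s -> (z and s)) and ((not s) -> s).
Before the if: ((not s) -> p) and (s -> ((s -> (z and s)) and ((not s) -> s)))
Before assert z or s: (z or s) and ((not s) -> p) and (s -> ((s -> (z and s)) and ((not s) -> s)))
Answer: WP = (z or s) and ((not s) -> p) and (s -> ((s -> (z and s)) and ((not s) -> s)))


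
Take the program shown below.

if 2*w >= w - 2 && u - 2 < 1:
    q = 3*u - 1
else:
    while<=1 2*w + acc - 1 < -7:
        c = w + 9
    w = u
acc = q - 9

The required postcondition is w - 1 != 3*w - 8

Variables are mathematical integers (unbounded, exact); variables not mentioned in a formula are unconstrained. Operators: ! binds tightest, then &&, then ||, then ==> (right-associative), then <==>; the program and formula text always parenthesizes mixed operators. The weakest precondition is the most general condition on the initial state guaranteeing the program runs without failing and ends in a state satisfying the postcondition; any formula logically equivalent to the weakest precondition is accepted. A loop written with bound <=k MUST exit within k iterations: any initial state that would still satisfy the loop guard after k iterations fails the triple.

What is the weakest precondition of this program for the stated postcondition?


Working backward. After the program, the postcondition w - 1 != 3*w - 8 must hold; in canonical form it is 2*w != 7.
Before acc := q - 9: 2*w != 7
Then branch requires 2*w != 7; else branch requires (acc + 2*w < -6 ==> ((!(acc + 2*w < -6)) && 2*u != 7)) && ((!(acc + 2*w < -6)) ==> 2*u != 7).
Before the if: ((w >= -2 && u < 3) ==> 2*w != 7) && ((!(w >= -2 && u < 3)) ==> ((acc + 2*w < -6 ==> ((!(acc + 2*w < -6)) && 2*u != 7)) && ((!(acc + 2*w < -6)) ==> 2*u != 7)))
Answer: WP = ((w >= -2 && u < 3) ==> 2*w != 7) && ((!(w >= -2 && u < 3)) ==> ((acc + 2*w < -6 ==> ((!(acc + 2*w < -6)) && 2*u != 7)) && ((!(acc + 2*w < -6)) ==> 2*u != 7)))


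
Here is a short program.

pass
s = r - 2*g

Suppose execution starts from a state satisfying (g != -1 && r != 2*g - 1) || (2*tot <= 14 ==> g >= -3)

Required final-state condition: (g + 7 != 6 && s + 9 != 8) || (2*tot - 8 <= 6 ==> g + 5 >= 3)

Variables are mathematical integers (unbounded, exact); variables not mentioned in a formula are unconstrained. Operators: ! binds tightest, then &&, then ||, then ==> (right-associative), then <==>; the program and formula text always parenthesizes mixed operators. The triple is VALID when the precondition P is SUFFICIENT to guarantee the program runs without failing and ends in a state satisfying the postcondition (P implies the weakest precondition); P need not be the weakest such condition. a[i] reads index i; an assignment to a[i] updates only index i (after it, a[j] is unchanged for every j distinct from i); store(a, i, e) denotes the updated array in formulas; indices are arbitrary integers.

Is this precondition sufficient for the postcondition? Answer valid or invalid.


Working backward. After the program, the postcondition (g + 7 != 6 && s + 9 != 8) || (2*tot - 8 <= 6 ==> g + 5 >= 3) must hold; in canonical form it is (g != -1 && s != -1) || (2*tot <= 14 ==> g >= -2).
Before s := r - 2*g: (g != -1 && r != 2*g - 1) || (2*tot <= 14 ==> g >= -2)
Before skip: (g != -1 && r != 2*g - 1) || (2*tot <= 14 ==> g >= -2)
The weakest precondition is (g != -1 && r != 2*g - 1) || (2*tot <= 14 ==> g >= -2).
Check whether (g != -1 && r != 2*g - 1) || (2*tot <= 14 ==> g >= -3) implies it.
Countermodel: at the initial state g = -3, r = -7, tot = 7, the precondition holds but the weakest precondition fails.
Answer: invalid


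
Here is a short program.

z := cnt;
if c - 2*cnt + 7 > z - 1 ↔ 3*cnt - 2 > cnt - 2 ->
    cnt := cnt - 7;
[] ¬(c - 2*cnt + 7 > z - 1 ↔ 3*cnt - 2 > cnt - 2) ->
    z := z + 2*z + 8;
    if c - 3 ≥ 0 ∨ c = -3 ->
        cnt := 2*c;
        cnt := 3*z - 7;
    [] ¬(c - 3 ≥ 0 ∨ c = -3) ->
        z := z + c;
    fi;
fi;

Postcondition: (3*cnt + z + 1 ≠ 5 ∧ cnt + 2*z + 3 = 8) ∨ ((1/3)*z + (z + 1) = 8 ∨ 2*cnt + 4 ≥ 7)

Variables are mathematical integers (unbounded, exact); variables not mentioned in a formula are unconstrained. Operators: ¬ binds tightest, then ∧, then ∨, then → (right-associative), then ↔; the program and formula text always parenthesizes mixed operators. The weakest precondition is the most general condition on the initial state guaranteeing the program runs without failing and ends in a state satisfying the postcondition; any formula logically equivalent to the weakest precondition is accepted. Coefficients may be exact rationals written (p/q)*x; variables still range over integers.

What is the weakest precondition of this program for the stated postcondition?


Working backward. After the program, the postcondition (3*cnt + z + 1 ≠ 5 ∧ cnt + 2*z + 3 = 8) ∨ ((1/3)*z + (z + 1) = 8 ∨ 2*cnt + 4 ≥ 7) must hold; in canonical form it is (3*cnt + z ≠ 4 ∧ cnt + 2*z = 5) ∨ (4/3)*z = 7 ∨ 2*cnt ≥ 3.
Then branch requires (3*cnt + z ≠ 25 ∧ cnt + 2*z = 12) ∨ (4/3)*z = 7 ∨ 2*cnt ≥ 17; else branch requires ((c ≥ 3 ∨ c = -3) → ((30*z ≠ -55 ∧ 15*z = -28) ∨ 4*z = -11/3 ∨ 18*z ≥ -31)) ∧ ((¬(c ≥ 3 ∨ c = -3)) → ((c + 3*cnt + 3*z ≠ -4 ∧ 2*c + cnt + 6*z = -11) ∨ (4/3)*c + 4*z = -11/3 ∨ 2*cnt ≥ 3)).
Before the if: ((c > 2*cnt + z - 8 ↔ 2*cnt > 0) → ((3*cnt + z ≠ 25 ∧ cnt + 2*z = 12) ∨ (4/3)*z = 7 ∨ 2*cnt ≥ 17)) ∧ ((¬(c > 2*cnt + z - 8 ↔ 2*cnt > 0)) → (((c ≥ 3 ∨ c = -3) → ((30*z ≠ -55 ∧ 15*z = -28) ∨ 4*z = -11/3 ∨ 18*z ≥ -31)) ∧ ((¬(c ≥ 3 ∨ c = -3)) → ((c + 3*cnt + 3*z ≠ -4 ∧ 2*c + cnt + 6*z = -11) ∨ (4/3)*c + 4*z = -11/3 ∨ 2*cnt ≥ 3))))
Before z := cnt: ((c > 3*cnt - 8 ↔ 2*cnt > 0) → ((4*cnt ≠ 25 ∧ 3*cnt = 12) ∨ (4/3)*cnt = 7 ∨ 2*cnt ≥ 17)) ∧ ((¬(c > 3*cnt - 8 ↔ 2*cnt > 0)) → (((c ≥ 3 ∨ c = -3) → ((30*cnt ≠ -55 ∧ 15*cnt = -28) ∨ 4*cnt = -11/3 ∨ 18*cnt ≥ -31)) ∧ ((¬(c ≥ 3 ∨ c = -3)) → ((c + 6*cnt ≠ -4 ∧ 2*c + 7*cnt = -11) ∨ (4/3)*c + 4*cnt = -11/3 ∨ 2*cnt ≥ 3))))
Answer: WP = ((c > 3*cnt - 8 ↔ 2*cnt > 0) → ((4*cnt ≠ 25 ∧ 3*cnt = 12) ∨ (4/3)*cnt = 7 ∨ 2*cnt ≥ 17)) ∧ ((¬(c > 3*cnt - 8 ↔ 2*cnt > 0)) → (((c ≥ 3 ∨ c = -3) → ((30*cnt ≠ -55 ∧ 15*cnt = -28) ∨ 4*cnt = -11/3 ∨ 18*cnt ≥ -31)) ∧ ((¬(c ≥ 3 ∨ c = -3)) → ((c + 6*cnt ≠ -4 ∧ 2*c + 7*cnt = -11) ∨ (4/3)*c + 4*cnt = -11/3 ∨ 2*cnt ≥ 3))))


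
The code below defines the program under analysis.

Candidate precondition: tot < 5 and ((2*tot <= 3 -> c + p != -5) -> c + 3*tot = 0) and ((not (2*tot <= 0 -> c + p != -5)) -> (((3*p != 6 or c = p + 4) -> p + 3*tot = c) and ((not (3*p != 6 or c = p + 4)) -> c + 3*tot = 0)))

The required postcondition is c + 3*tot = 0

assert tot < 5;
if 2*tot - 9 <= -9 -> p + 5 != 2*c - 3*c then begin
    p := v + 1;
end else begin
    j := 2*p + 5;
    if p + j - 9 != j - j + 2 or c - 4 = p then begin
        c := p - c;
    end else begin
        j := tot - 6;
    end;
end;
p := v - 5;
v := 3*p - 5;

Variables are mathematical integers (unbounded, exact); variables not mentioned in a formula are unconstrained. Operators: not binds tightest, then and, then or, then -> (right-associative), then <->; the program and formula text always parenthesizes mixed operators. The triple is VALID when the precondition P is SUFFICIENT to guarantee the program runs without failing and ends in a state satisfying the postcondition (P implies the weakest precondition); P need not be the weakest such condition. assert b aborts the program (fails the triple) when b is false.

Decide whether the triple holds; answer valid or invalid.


Working backward. After the program, c + 3*tot = 0 must hold.
Before v := 3*p - 5: c + 3*tot = 0
Before p := v - 5: c + 3*tot = 0
Then branch requires c + 3*tot = 0; else branch requires ((3*p != 6 or c = p + 4) -> p + 3*tot = c) and ((not (3*p != 6 or c = p + 4)) -> c + 3*tot = 0).
Before the if: ((2*tot <= 0 -> c + p != -5) -> c + 3*tot = 0) and ((not (2*tot <= 0 -> c + p != -5)) -> (((3*p != 6 or c = p + 4) -> p + 3*tot = c) and ((not (3*p != 6 or c = p + 4)) -> c + 3*tot = 0)))
Before assert tot < 5: tot < 5 and ((2*tot <= 0 -> c + p != -5) -> c + 3*tot = 0) and ((not (2*tot <= 0 -> c + p != -5)) -> (((3*p != 6 or c = p + 4) -> p + 3*tot = c) and ((not (3*p != 6 or c = p + 4)) -> c + 3*tot = 0)))
The weakest precondition is tot < 5 and ((2*tot <= 0 -> c + p != -5) -> c + 3*tot = 0) and ((not (2*tot <= 0 -> c + p != -5)) -> (((3*p != 6 or c = p + 4) -> p + 3*tot = c) and ((not (3*p != 6 or c = p + 4)) -> c + 3*tot = 0))).
Check whether tot < 5 and ((2*tot <= 3 -> c + p != -5) -> c + 3*tot = 0) and ((not (2*tot <= 0 -> c + p != -5)) -> (((3*p != 6 or c = p + 4) -> p + 3*tot = c) and ((not (3*p != 6 or c = p + 4)) -> c + 3*tot = 0))) implies it.
Countermodel: at the initial state c = -4, p = -1, tot = 1, the precondition holds but the weakest precondition fails.
Answer: invalid


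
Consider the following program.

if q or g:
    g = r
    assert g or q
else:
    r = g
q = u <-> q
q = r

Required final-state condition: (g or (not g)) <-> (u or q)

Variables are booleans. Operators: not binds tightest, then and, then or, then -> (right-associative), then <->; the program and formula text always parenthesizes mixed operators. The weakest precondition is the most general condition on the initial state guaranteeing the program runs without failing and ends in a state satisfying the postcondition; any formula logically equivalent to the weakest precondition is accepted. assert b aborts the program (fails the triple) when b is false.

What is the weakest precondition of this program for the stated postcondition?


Working backward. After the program, the postcondition (g or (not g)) <-> (u or q) must hold; in canonical form it is u or q.
Before q := r: u or r
Before q := u <-> q: u or r
Then branch requires (r or q) and (u or r); else branch requires u or g.
Before the if: ((q or g) -> ((r or q) and (u or r))) and ((not (q or g)) -> (u or g))
Answer: WP = ((q or g) -> ((r or q) and (u or r))) and ((not (q or g)) -> (u or g))


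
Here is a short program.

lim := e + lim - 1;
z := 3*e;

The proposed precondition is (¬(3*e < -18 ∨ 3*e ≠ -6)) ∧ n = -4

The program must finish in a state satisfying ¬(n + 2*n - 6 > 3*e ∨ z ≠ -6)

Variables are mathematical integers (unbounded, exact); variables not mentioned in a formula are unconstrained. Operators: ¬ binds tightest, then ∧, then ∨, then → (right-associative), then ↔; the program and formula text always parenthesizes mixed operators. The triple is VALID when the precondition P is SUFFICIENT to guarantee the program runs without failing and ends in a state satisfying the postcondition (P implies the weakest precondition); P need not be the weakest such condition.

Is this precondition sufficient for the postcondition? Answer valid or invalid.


Working backward. After the program, the postcondition ¬(n + 2*n - 6 > 3*e ∨ z ≠ -6) must hold; in canonical form it is ¬(3*n > 3*e + 6 ∨ z ≠ -6).
Before z := 3*e: ¬(3*n > 3*e + 6 ∨ 3*e ≠ -6)
Before lim := e + lim - 1: ¬(3*n > 3*e + 6 ∨ 3*e ≠ -6)
The weakest precondition is ¬(3*n > 3*e + 6 ∨ 3*e ≠ -6).
Check whether (¬(3*e < -18 ∨ 3*e ≠ -6)) ∧ n = -4 implies it.
Every state satisfying the precondition satisfies the weakest precondition: the implication holds.
Answer: valid


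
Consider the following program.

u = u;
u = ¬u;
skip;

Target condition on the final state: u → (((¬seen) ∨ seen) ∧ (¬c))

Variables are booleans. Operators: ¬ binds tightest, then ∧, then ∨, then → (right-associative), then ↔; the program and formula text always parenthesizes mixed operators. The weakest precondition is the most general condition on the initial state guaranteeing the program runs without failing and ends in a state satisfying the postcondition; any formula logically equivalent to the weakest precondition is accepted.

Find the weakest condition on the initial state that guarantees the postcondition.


Working backward. After the program, the postcondition u → (((¬seen) ∨ seen) ∧ (¬c)) must hold; in canonical form it is u → (¬c).
Before skip: u → (¬c)
Before u := ¬u: (¬u) → (¬c)
Before u := u: (¬u) → (¬c)
Answer: WP = (¬u) → (¬c)


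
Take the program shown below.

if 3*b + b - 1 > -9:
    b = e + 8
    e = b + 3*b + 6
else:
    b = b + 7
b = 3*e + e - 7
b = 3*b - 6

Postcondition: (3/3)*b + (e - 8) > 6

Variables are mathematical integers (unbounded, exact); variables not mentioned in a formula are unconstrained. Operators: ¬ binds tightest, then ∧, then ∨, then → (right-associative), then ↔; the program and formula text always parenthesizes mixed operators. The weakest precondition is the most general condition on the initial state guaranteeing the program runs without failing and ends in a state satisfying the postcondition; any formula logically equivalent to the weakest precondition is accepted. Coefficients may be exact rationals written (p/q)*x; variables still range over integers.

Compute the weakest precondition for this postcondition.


Working backward. After the program, the postcondition (3/3)*b + (e - 8) > 6 must hold; in canonical form it is b + e > 14.
Before b := 3*b - 6: 3*b + e > 20
Before b := 3*e + e - 7: 13*e > 41
Then branch requires 52*e > -453; else branch requires 13*e > 41.
Before the if: (4*b > -8 → 52*e > -453) ∧ ((¬(4*b > -8)) → 13*e > 41)
Answer: WP = (4*b > -8 → 52*e > -453) ∧ ((¬(4*b > -8)) → 13*e > 41)


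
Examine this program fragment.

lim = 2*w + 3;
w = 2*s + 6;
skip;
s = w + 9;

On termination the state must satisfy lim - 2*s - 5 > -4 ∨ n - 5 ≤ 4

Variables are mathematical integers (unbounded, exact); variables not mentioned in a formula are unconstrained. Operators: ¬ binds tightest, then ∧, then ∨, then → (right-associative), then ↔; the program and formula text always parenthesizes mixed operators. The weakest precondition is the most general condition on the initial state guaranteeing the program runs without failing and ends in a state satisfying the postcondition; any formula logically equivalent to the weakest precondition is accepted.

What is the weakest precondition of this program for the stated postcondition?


Working backward. After the program, the postcondition lim - 2*s - 5 > -4 ∨ n - 5 ≤ 4 must hold; in canonical form it is lim > 2*s + 1 ∨ n ≤ 9.
Before s := w + 9: lim > 2*w + 19 ∨ n ≤ 9
Before skip: lim > 2*w + 19 ∨ n ≤ 9
Before w := 2*s + 6: lim > 4*s + 31 ∨ n ≤ 9
Before lim := 2*w + 3: 2*w > 4*s + 28 ∨ n ≤ 9
Answer: WP = 2*w > 4*s + 28 ∨ n ≤ 9


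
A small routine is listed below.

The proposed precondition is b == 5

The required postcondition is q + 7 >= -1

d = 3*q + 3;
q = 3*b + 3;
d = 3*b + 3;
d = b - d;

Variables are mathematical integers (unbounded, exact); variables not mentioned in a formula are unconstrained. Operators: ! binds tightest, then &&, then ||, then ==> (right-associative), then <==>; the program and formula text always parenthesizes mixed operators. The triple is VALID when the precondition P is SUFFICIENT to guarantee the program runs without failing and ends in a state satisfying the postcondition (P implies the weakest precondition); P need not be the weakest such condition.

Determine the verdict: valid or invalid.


Working backward. After the program, the postcondition q + 7 >= -1 must hold; in canonical form it is q >= -8.
Before d := b - d: q >= -8
Before d := 3*b + 3: q >= -8
Before q := 3*b + 3: 3*b >= -11
Before d := 3*q + 3: 3*b >= -11
The weakest precondition is 3*b >= -11.
Check whether b == 5 implies it.
Every state satisfying the precondition satisfies the weakest precondition: the implication holds.
Answer: valid


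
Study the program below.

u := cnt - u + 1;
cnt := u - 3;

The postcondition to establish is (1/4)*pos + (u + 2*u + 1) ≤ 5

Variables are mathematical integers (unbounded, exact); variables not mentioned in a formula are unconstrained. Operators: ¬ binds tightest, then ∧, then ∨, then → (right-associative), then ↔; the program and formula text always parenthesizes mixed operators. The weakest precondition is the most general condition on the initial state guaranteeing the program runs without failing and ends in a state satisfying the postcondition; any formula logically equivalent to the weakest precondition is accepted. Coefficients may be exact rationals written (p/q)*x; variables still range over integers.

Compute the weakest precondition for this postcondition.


Working backward. After the program, the postcondition (1/4)*pos + (u + 2*u + 1) ≤ 5 must hold; in canonical form it is (1/4)*pos + 3*u ≤ 4.
Before cnt := u - 3: (1/4)*pos + 3*u ≤ 4
Before u := cnt - u + 1: 3*cnt + (1/4)*pos ≤ 3*u + 1
Answer: WP = 3*cnt + (1/4)*pos ≤ 3*u + 1


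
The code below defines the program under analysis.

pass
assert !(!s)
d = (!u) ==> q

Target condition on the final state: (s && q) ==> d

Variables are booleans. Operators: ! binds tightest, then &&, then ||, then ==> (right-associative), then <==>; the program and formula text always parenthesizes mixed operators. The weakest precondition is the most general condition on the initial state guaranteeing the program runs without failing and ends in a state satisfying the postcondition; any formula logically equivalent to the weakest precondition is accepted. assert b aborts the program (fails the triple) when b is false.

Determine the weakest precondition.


Working backward. After the program, (s && q) ==> d must hold.
Before d := (!u) ==> q: (s && q) ==> ((!u) ==> q)
Before assert !(!s): s && ((s && q) ==> ((!u) ==> q))
Before skip: s && ((s && q) ==> ((!u) ==> q))
Answer: WP = s && ((s && q) ==> ((!u) ==> q))


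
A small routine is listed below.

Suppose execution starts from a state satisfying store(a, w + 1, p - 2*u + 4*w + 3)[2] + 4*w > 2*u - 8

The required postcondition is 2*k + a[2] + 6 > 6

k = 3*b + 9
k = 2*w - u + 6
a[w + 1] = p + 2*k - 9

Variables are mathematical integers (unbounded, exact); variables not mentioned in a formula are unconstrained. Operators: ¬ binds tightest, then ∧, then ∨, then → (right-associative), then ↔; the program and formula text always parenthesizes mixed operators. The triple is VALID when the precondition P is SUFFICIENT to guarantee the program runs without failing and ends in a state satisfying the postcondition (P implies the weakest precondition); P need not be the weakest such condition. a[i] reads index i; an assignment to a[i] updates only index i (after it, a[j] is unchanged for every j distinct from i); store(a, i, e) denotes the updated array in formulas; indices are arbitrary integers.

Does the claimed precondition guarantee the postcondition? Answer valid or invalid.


Working backward. After the program, the postcondition 2*k + a[2] + 6 > 6 must hold; in canonical form it is a[2] + 2*k > 0.
Before a[w + 1] := p + 2*k - 9: store(a, w + 1, 2*k + p - 9)[2] + 2*k > 0
Before k := 2*w - u + 6: store(a, w + 1, p - 2*u + 4*w + 3)[2] + 4*w > 2*u - 12
Before k := 3*b + 9: store(a, w + 1, p - 2*u + 4*w + 3)[2] + 4*w > 2*u - 12
The weakest precondition is store(a, w + 1, p - 2*u + 4*w + 3)[2] + 4*w > 2*u - 12.
Check whether store(a, w + 1, p - 2*u + 4*w + 3)[2] + 4*w > 2*u - 8 implies it.
Every state satisfying the precondition satisfies the weakest precondition: the implication holds.
Answer: valid


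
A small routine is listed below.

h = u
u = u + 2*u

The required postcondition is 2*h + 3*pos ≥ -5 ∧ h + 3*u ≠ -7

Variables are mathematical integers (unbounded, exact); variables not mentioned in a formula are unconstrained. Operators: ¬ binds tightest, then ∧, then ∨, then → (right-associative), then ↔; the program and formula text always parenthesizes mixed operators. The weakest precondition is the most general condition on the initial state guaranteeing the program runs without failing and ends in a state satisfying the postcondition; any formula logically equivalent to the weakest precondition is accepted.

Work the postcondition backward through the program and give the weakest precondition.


Working backward. After the program, 2*h + 3*pos ≥ -5 ∧ h + 3*u ≠ -7 must hold.
Before u := u + 2*u: 2*h + 3*pos ≥ -5 ∧ h + 9*u ≠ -7
Before h := u: 3*pos + 2*u ≥ -5 ∧ 10*u ≠ -7
Answer: WP = 3*pos + 2*u ≥ -5 ∧ 10*u ≠ -7


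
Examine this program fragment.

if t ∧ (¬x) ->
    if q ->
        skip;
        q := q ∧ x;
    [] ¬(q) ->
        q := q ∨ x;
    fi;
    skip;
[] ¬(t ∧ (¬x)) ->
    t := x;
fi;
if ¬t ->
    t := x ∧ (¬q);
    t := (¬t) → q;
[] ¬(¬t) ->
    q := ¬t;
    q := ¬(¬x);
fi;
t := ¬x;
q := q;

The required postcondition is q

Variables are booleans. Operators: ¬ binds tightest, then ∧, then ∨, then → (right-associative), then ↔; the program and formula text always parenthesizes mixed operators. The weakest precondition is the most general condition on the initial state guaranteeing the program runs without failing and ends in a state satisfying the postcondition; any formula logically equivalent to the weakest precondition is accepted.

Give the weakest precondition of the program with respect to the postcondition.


Working backward. After the program, q must hold.
Before q := q: q
Before t := ¬x: q
Then branch requires q; else branch requires x.
Before the if: ((¬t) → q) ∧ (t → x)
Then branch requires (q → (((¬t) → (q ∧ x)) ∧ (t → x))) ∧ ((¬q) → (((¬t) → (q ∨ x)) ∧ (t → x))); else branch requires (¬x) → q.
Before the if: ((t ∧ (¬x)) → ((q → (((¬t) → (q ∧ x)) ∧ (t → x))) ∧ ((¬q) → (((¬t) → (q ∨ x)) ∧ (t → x))))) ∧ ((¬(t ∧ (¬x))) → ((¬x) → q))
Answer: WP = ((t ∧ (¬x)) → ((q → (((¬t) → (q ∧ x)) ∧ (t → x))) ∧ ((¬q) → (((¬t) → (q ∨ x)) ∧ (t → x))))) ∧ ((¬(t ∧ (¬x))) → ((¬x) → q))


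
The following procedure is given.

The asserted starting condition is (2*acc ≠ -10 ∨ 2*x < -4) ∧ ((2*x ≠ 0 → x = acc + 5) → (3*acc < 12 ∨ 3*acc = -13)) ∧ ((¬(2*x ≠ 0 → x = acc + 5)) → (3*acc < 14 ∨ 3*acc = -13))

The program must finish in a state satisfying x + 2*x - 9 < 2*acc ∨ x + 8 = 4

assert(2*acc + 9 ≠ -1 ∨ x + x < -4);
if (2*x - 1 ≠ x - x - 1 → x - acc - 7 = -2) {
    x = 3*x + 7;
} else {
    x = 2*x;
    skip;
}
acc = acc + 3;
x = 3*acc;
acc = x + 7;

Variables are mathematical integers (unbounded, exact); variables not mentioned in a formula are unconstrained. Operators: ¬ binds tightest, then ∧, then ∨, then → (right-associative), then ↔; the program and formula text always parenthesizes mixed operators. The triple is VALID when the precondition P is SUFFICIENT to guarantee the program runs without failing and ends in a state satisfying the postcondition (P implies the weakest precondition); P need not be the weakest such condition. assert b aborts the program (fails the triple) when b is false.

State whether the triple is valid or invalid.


Working backward. After the program, the postcondition x + 2*x - 9 < 2*acc ∨ x + 8 = 4 must hold; in canonical form it is 3*x < 2*acc + 9 ∨ x = -4.
Before acc := x + 7: x < 23 ∨ x = -4
Before x := 3*acc: 3*acc < 23 ∨ 3*acc = -4
Before acc := acc + 3: 3*acc < 14 ∨ 3*acc = -13
Then branch requires 3*acc < 14 ∨ 3*acc = -13; else branch requires 3*acc < 14 ∨ 3*acc = -13.
Before the if: ((2*x ≠ 0 → x = acc + 5) → (3*acc < 14 ∨ 3*acc = -13)) ∧ ((¬(2*x ≠ 0 → x = acc + 5)) → (3*acc < 14 ∨ 3*acc = -13))
Before assert 2*acc + 9 ≠ -1 ∨ x + x < -4: (2*acc ≠ -10 ∨ 2*x < -4) ∧ ((2*x ≠ 0 → x = acc + 5) → (3*acc < 14 ∨ 3*acc = -13)) ∧ ((¬(2*x ≠ 0 → x = acc + 5)) → (3*acc < 14 ∨ 3*acc = -13))
The weakest precondition is (2*acc ≠ -10 ∨ 2*x < -4) ∧ ((2*x ≠ 0 → x = acc + 5) → (3*acc < 14 ∨ 3*acc = -13)) ∧ ((¬(2*x ≠ 0 → x = acc + 5)) → (3*acc < 14 ∨ 3*acc = -13)).
Check whether (2*acc ≠ -10 ∨ 2*x < -4) ∧ ((2*x ≠ 0 → x = acc + 5) → (3*acc < 12 ∨ 3*acc = -13)) ∧ ((¬(2*x ≠ 0 → x = acc + 5)) → (3*acc < 14 ∨ 3*acc = -13)) implies it.
Every state satisfying the precondition satisfies the weakest precondition: the implication holds.
Answer: valid


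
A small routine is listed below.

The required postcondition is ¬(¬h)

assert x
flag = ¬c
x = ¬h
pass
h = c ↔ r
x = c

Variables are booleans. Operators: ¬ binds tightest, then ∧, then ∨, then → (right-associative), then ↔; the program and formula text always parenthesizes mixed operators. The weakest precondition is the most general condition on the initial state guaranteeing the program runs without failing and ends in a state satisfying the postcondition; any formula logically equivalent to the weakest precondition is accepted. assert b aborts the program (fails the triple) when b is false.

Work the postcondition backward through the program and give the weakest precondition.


Working backward. After the program, the postcondition ¬(¬h) must hold; in canonical form it is h.
Before x := c: h
Before h := c ↔ r: c ↔ r
Before skip: c ↔ r
Before x := ¬h: c ↔ r
Before flag := ¬c: c ↔ r
Before assert x: x ∧ (c ↔ r)
Answer: WP = x ∧ (c ↔ r)


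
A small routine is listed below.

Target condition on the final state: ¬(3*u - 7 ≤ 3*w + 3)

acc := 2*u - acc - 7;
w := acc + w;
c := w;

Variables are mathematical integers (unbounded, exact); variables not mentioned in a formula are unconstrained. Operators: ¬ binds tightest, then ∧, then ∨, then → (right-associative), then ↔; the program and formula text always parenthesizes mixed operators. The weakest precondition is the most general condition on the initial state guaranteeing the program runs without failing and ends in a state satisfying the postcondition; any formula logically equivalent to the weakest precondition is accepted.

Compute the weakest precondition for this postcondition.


Working backward. After the program, the postcondition ¬(3*u - 7 ≤ 3*w + 3) must hold; in canonical form it is ¬(3*u ≤ 3*w + 10).
Before c := w: ¬(3*u ≤ 3*w + 10)
Before w := acc + w: ¬(3*u ≤ 3*acc + 3*w + 10)
Before acc := 2*u - acc - 7: ¬(3*acc ≤ 3*u + 3*w - 11)
Answer: WP = ¬(3*acc ≤ 3*u + 3*w - 11)


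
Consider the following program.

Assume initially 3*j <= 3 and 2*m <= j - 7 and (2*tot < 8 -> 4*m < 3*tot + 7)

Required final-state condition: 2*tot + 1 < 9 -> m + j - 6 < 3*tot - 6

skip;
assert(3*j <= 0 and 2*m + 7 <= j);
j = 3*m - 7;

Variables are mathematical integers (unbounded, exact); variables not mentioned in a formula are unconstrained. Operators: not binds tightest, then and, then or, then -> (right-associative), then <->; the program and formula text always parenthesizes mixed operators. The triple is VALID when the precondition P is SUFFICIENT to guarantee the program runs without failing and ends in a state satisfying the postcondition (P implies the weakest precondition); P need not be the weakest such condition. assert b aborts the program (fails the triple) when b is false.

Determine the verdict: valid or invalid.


Working backward. After the program, the postcondition 2*tot + 1 < 9 -> m + j - 6 < 3*tot - 6 must hold; in canonical form it is 2*tot < 8 -> j + m < 3*tot.
Before j := 3*m - 7: 2*tot < 8 -> 4*m < 3*tot + 7
Before assert 3*j <= 0 and 2*m + 7 <= j: 3*j <= 0 and 2*m <= j - 7 and (2*tot < 8 -> 4*m < 3*tot + 7)
Before skip: 3*j <= 0 and 2*m <= j - 7 and (2*tot < 8 -> 4*m < 3*tot + 7)
The weakest precondition is 3*j <= 0 and 2*m <= j - 7 and (2*tot < 8 -> 4*m < 3*tot + 7).
Check whether 3*j <= 3 and 2*m <= j - 7 and (2*tot < 8 -> 4*m < 3*tot + 7) implies it.
Countermodel: at the initial state j = 1, m = -3, tot = 0, the precondition holds but the weakest precondition fails.
Answer: invalid
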